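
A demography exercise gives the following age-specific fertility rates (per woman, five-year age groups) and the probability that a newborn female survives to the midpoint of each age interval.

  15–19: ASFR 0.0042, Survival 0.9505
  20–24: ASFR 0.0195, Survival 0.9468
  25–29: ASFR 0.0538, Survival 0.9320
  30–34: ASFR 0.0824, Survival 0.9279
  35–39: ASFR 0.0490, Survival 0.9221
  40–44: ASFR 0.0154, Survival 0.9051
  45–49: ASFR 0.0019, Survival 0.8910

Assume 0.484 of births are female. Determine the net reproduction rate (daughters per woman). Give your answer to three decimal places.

0.508

Proportion female at birth = 0.484.
Survival-weighted fertility by age (5·fₓ·Sₓ):
  15–19: 5 × 0.0042 × 0.9505 = 0.01996
  20–24: 5 × 0.0195 × 0.9468 = 0.09231
  25–29: 5 × 0.0538 × 0.9320 = 0.25071
  30–34: 5 × 0.0824 × 0.9279 = 0.38229
  35–39: 5 × 0.0490 × 0.9221 = 0.22591
  40–44: 5 × 0.0154 × 0.9051 = 0.06969
  45–49: 5 × 0.0019 × 0.8910 = 0.00846
Sum = 1.04933
NRR = 0.484 × 1.04933 = 0.50788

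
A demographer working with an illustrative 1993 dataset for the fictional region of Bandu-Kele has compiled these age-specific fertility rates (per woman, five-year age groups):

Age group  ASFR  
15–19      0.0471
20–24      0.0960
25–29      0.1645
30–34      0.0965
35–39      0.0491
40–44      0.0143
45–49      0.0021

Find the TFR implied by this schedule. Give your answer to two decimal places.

2.35

Sum of ASFRs = 0.0471 + 0.0960 + 0.1645 + 0.0965 + 0.0491 + 0.0143 + 0.0021 = 0.4696
TFR = 5 × 0.4696 = 2.348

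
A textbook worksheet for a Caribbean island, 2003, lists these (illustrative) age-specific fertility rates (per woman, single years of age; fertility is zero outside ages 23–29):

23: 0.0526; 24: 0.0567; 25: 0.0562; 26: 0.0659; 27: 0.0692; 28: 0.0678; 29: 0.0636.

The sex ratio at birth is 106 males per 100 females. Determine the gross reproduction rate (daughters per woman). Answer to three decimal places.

0.210

Proportion female at birth = 100 / (100 + 106) = 0.48544.
Sum of ASFRs = 0.0526 + 0.0567 + 0.0562 + 0.0659 + 0.0692 + 0.0678 + 0.0636 = 0.4320
TFR = 0.432
GRR = 0.48544 × 0.432 = 0.20971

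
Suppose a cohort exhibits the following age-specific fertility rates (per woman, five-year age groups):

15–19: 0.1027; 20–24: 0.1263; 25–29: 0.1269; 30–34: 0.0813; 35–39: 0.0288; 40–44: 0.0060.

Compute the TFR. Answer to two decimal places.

Sum of ASFRs = 0.1027 + 0.1263 + 0.1269 + 0.0813 + 0.0288 + 0.0060 = 0.4720
TFR = 5 × 0.4720 = 2.36

2.36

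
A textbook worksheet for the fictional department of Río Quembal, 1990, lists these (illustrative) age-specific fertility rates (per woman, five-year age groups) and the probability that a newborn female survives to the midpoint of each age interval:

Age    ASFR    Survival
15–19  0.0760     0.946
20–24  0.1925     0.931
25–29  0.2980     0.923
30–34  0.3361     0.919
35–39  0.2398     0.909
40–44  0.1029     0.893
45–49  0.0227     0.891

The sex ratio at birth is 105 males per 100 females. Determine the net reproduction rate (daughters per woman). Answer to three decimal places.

2.842

Proportion female at birth = 100 / (100 + 105) = 0.48780.
Each age group contributes 5 × ASFR × survival:
  15–19: 5 × 0.0760 × 0.946 = 0.35948
  20–24: 5 × 0.1925 × 0.931 = 0.89609
  25–29: 5 × 0.2980 × 0.923 = 1.37527
  30–34: 5 × 0.3361 × 0.919 = 1.54438
  35–39: 5 × 0.2398 × 0.909 = 1.08989
  40–44: 5 × 0.1029 × 0.893 = 0.45945
  45–49: 5 × 0.0227 × 0.891 = 0.10113
Sum = 5.82569
NRR = 0.48780 × 5.82569 = 2.84177
An NRR exceeding 1 indicates intrinsic growth under these rates.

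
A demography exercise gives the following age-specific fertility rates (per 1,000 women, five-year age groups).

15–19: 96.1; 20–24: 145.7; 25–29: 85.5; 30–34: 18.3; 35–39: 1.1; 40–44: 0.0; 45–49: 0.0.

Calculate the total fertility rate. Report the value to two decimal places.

Sum of ASFRs = 96.1 + 145.7 + 85.5 + 18.3 + 1.1 + 0.0 + 0.0 = 346.7
TFR = 5 × 346.7 / 1000 = 1.7335

1.73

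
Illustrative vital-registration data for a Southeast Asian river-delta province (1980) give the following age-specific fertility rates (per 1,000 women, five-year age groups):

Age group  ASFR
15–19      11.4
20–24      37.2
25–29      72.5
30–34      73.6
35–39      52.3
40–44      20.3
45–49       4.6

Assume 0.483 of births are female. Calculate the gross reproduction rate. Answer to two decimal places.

0.66

Proportion female at birth = 0.483.
Sum of ASFRs = 11.4 + 37.2 + 72.5 + 73.6 + 52.3 + 20.3 + 4.6 = 271.9
TFR = 5 × 271.9 / 1000 = 1.3595
GRR = 0.483 × 1.3595 = 0.65664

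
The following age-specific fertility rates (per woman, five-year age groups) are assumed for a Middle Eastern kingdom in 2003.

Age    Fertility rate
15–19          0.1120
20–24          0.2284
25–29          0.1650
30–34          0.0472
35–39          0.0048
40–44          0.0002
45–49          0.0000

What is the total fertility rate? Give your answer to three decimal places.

Sum of ASFRs = 0.1120 + 0.2284 + 0.1650 + 0.0472 + 0.0048 + 0.0002 + 0.0000 = 0.5576
TFR = 5 × 0.5576 = 2.788

2.788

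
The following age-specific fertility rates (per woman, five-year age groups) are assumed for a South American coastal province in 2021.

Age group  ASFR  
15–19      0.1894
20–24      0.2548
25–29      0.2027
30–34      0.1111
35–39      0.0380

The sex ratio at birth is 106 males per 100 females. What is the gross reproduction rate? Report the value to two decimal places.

Proportion female at birth = 100 / (100 + 106) = 0.48544.
Sum of ASFRs = 0.1894 + 0.2548 + 0.2027 + 0.1111 + 0.0380 = 0.7960
TFR = 5 × 0.7960 = 3.98
GRR = 0.48544 × 3.98 = 1.93205

1.93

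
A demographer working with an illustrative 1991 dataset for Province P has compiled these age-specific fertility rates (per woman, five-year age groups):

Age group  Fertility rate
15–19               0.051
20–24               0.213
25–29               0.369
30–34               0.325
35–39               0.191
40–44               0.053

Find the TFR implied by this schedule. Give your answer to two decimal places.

Sum of ASFRs = 0.051 + 0.213 + 0.369 + 0.325 + 0.191 + 0.053 = 1.202
TFR = 5 × 1.202 = 6.01

6.01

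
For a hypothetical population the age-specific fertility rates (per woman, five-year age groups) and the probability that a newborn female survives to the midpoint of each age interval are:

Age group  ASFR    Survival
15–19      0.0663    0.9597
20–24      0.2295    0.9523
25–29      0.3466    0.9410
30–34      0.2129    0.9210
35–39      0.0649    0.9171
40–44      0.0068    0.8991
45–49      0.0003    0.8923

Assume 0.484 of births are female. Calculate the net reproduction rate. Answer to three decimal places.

Proportion female at birth = 0.484.
Weighting each age-specific rate by interval width and survival:
  15–19: 5 × 0.0663 × 0.9597 = 0.31814
  20–24: 5 × 0.2295 × 0.9523 = 1.09276
  25–29: 5 × 0.3466 × 0.9410 = 1.63075
  30–34: 5 × 0.2129 × 0.9210 = 0.98040
  35–39: 5 × 0.0649 × 0.9171 = 0.29760
  40–44: 5 × 0.0068 × 0.8991 = 0.03057
  45–49: 5 × 0.0003 × 0.8923 = 0.00134
Sum = 4.35156
NRR = 0.484 × 4.35156 = 2.10616

2.106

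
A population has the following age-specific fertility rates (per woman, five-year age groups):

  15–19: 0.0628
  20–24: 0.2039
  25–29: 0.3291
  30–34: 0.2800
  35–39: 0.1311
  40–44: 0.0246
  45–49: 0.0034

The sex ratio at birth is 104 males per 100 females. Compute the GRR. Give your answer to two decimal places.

Proportion female at birth = 100 / (100 + 104) = 0.49020.
Sum of ASFRs = 0.0628 + 0.2039 + 0.3291 + 0.2800 + 0.1311 + 0.0246 + 0.0034 = 1.0349
TFR = 5 × 1.0349 = 5.1745
GRR = 0.49020 × 5.1745 = 2.53654

2.54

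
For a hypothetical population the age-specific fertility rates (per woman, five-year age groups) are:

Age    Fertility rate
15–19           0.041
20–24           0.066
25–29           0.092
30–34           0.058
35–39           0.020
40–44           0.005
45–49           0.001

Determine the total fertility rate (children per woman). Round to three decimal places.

Sum of ASFRs = 0.041 + 0.066 + 0.092 + 0.058 + 0.020 + 0.005 + 0.001 = 0.283
TFR = 5 × 0.283 = 1.415

1.415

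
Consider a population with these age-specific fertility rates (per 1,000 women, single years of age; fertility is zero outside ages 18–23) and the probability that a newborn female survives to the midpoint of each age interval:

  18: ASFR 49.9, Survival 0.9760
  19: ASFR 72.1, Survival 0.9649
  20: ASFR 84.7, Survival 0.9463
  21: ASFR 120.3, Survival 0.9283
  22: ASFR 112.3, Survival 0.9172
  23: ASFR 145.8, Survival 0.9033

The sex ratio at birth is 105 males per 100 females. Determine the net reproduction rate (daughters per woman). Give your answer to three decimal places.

0.266

Proportion female at birth = 100 / (100 + 105) = 0.48780.
Survival-weighted fertility by age (1·fₓ·Sₓ):
  18: 1 × 49.9/1000 × 0.9760 = 0.04870
  19: 1 × 72.1/1000 × 0.9649 = 0.06957
  20: 1 × 84.7/1000 × 0.9463 = 0.08015
  21: 1 × 120.3/1000 × 0.9283 = 0.11167
  22: 1 × 112.3/1000 × 0.9172 = 0.10300
  23: 1 × 145.8/1000 × 0.9033 = 0.13170
Sum = 0.54479
NRR = 0.48780 × 0.54479 = 0.26575
An NRR under 1 implies long-run decline under these rates.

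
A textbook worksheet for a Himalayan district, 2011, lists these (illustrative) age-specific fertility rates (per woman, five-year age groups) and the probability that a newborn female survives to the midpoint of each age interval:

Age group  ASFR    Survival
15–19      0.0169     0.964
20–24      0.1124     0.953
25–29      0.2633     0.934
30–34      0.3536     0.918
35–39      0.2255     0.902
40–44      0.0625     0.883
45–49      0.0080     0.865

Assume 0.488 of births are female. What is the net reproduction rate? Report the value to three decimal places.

2.341

Proportion female at birth = 0.488.
Weighting each age-specific rate by interval width and survival:
  15–19: 5 × 0.0169 × 0.964 = 0.08146
  20–24: 5 × 0.1124 × 0.953 = 0.53559
  25–29: 5 × 0.2633 × 0.934 = 1.22961
  30–34: 5 × 0.3536 × 0.918 = 1.62302
  35–39: 5 × 0.2255 × 0.902 = 1.01701
  40–44: 5 × 0.0625 × 0.883 = 0.27594
  45–49: 5 × 0.0080 × 0.865 = 0.03460
Sum = 4.79723
NRR = 0.488 × 4.79723 = 2.34105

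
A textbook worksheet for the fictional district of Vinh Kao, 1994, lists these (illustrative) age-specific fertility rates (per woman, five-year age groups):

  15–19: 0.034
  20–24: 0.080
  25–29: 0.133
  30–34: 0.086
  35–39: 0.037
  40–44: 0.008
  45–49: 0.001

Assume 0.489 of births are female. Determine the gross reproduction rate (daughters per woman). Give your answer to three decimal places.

0.927

Proportion female at birth = 0.489.
Sum of ASFRs = 0.034 + 0.080 + 0.133 + 0.086 + 0.037 + 0.008 + 0.001 = 0.379
TFR = 5 × 0.379 = 1.895
GRR = 0.489 × 1.895 = 0.92666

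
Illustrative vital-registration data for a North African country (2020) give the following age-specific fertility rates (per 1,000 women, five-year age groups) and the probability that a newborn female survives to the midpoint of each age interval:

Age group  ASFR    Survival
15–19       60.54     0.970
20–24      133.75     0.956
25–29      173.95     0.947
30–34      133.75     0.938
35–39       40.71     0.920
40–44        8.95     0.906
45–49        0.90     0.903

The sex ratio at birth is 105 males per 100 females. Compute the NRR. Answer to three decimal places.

Proportion female at birth = 100 / (100 + 105) = 0.48780.
Each age group contributes 5 × ASFR × survival:
  15–19: 5 × 60.54/1000 × 0.970 = 0.29362
  20–24: 5 × 133.75/1000 × 0.956 = 0.63933
  25–29: 5 × 173.95/1000 × 0.947 = 0.82365
  30–34: 5 × 133.75/1000 × 0.938 = 0.62729
  35–39: 5 × 40.71/1000 × 0.920 = 0.18727
  40–44: 5 × 8.95/1000 × 0.906 = 0.04054
  45–49: 5 × 0.90/1000 × 0.903 = 0.00406
Sum = 2.61576
NRR = 0.48780 × 2.61576 = 1.27597

1.276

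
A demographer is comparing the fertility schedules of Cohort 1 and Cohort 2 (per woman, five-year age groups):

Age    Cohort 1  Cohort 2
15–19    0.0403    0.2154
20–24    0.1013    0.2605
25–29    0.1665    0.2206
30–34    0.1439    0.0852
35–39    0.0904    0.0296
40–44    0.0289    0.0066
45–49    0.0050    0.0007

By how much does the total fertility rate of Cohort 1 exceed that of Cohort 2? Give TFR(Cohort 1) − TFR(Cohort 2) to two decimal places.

Cohort 1:
  Sum of ASFRs = 0.0403 + 0.1013 + 0.1665 + 0.1439 + 0.0904 + 0.0289 + 0.0050 = 0.5763
  TFR = 5 × 0.5763 = 2.8815
Cohort 2:
  Sum of ASFRs = 0.2154 + 0.2605 + 0.2206 + 0.0852 + 0.0296 + 0.0066 + 0.0007 = 0.8186
  TFR = 5 × 0.8186 = 4.093
Difference = 2.8815 − 4.093 = -1.2115

-1.21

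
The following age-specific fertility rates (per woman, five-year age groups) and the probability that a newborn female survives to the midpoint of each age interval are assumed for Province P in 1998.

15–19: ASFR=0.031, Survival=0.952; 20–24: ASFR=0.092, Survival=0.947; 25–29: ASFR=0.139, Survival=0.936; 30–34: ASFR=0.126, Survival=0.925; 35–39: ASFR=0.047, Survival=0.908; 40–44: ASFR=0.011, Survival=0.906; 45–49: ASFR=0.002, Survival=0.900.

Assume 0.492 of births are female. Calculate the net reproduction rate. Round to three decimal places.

1.028

Proportion female at birth = 0.492.
Per-age-group product (5 × ASFR × survival probability):
  15–19: 5 × 0.031 × 0.952 = 0.14756
  20–24: 5 × 0.092 × 0.947 = 0.43562
  25–29: 5 × 0.139 × 0.936 = 0.65052
  30–34: 5 × 0.126 × 0.925 = 0.58275
  35–39: 5 × 0.047 × 0.908 = 0.21338
  40–44: 5 × 0.011 × 0.906 = 0.04983
  45–49: 5 × 0.002 × 0.900 = 0.00900
Sum = 2.08866
NRR = 0.492 × 2.08866 = 1.02762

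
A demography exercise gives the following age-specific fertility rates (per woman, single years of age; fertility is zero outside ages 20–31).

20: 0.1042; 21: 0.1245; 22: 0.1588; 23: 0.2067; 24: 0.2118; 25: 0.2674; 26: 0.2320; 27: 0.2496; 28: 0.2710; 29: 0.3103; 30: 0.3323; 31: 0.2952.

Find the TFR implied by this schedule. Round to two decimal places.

2.76

Sum of ASFRs = 0.1042 + 0.1245 + 0.1588 + 0.2067 + 0.2118 + 0.2674 + 0.2320 + 0.2496 + 0.2710 + 0.3103 + 0.3323 + 0.2952 = 2.7638
TFR = 2.7638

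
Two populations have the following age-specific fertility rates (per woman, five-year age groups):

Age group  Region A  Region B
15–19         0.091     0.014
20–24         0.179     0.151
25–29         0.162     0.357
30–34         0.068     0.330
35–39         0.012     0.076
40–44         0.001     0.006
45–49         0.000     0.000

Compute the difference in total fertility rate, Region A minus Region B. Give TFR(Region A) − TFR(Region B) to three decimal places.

Region A:
  Sum of ASFRs = 0.091 + 0.179 + 0.162 + 0.068 + 0.012 + 0.001 + 0.000 = 0.513
  TFR = 5 × 0.513 = 2.565
Region B:
  Sum of ASFRs = 0.014 + 0.151 + 0.357 + 0.330 + 0.076 + 0.006 + 0.000 = 0.934
  TFR = 5 × 0.934 = 4.67
Difference = 2.565 − 4.67 = -2.105

-2.105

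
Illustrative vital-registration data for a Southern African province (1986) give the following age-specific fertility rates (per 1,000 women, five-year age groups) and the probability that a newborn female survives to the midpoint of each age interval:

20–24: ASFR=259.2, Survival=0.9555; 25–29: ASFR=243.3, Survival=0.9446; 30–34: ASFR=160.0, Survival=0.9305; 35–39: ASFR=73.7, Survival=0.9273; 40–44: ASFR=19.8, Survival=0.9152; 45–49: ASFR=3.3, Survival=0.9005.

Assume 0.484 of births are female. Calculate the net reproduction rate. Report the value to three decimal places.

1.732

Proportion female at birth = 0.484.
Each age group contributes 5 × ASFR × survival:
  20–24: 5 × 259.2/1000 × 0.9555 = 1.23833
  25–29: 5 × 243.3/1000 × 0.9446 = 1.14911
  30–34: 5 × 160.0/1000 × 0.9305 = 0.74440
  35–39: 5 × 73.7/1000 × 0.9273 = 0.34171
  40–44: 5 × 19.8/1000 × 0.9152 = 0.09060
  45–49: 5 × 3.3/1000 × 0.9005 = 0.01486
Sum = 3.57901
NRR = 0.484 × 3.57901 = 1.73224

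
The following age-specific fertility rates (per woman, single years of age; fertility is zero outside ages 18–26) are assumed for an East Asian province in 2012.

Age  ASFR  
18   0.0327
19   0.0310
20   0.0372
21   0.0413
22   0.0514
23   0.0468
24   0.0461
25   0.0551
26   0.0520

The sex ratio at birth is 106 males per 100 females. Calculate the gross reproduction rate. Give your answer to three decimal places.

Proportion female at birth = 100 / (100 + 106) = 0.48544.
Sum of ASFRs = 0.0327 + 0.0310 + 0.0372 + 0.0413 + 0.0514 + 0.0468 + 0.0461 + 0.0551 + 0.0520 = 0.3936
TFR = 0.3936
GRR = 0.48544 × 0.3936 = 0.19107

0.191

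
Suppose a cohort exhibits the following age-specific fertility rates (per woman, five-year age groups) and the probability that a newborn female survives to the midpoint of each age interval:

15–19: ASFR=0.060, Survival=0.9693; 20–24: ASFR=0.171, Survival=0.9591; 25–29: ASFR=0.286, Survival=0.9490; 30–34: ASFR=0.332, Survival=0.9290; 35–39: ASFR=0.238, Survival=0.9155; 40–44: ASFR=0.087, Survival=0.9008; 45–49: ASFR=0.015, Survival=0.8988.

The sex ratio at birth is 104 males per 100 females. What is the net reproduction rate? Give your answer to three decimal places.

2.725

Proportion female at birth = 100 / (100 + 104) = 0.49020.
Weighting each age-specific rate by interval width and survival:
  15–19: 5 × 0.060 × 0.9693 = 0.29079
  20–24: 5 × 0.171 × 0.9591 = 0.82003
  25–29: 5 × 0.286 × 0.9490 = 1.35707
  30–34: 5 × 0.332 × 0.9290 = 1.54214
  35–39: 5 × 0.238 × 0.9155 = 1.08945
  40–44: 5 × 0.087 × 0.9008 = 0.39185
  45–49: 5 × 0.015 × 0.8988 = 0.06741
Sum = 5.55874
NRR = 0.49020 × 5.55874 = 2.72489
An NRR exceeding 1 indicates intrinsic growth under these rates.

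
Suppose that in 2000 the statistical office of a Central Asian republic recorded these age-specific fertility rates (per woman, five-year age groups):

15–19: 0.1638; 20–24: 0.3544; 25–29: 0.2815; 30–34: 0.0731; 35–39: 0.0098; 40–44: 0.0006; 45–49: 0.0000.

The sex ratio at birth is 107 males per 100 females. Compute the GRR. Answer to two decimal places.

2.13

Proportion female at birth = 100 / (100 + 107) = 0.48309.
Sum of ASFRs = 0.1638 + 0.3544 + 0.2815 + 0.0731 + 0.0098 + 0.0006 + 0.0000 = 0.8832
TFR = 5 × 0.8832 = 4.416
GRR = 0.48309 × 4.416 = 2.13333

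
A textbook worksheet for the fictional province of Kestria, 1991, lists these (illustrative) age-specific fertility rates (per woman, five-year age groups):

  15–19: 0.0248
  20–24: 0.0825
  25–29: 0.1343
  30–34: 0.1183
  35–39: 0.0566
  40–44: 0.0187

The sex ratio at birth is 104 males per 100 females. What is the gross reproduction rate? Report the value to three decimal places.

1.067

Proportion female at birth = 100 / (100 + 104) = 0.49020.
Sum of ASFRs = 0.0248 + 0.0825 + 0.1343 + 0.1183 + 0.0566 + 0.0187 = 0.4352
TFR = 5 × 0.4352 = 2.176
GRR = 0.49020 × 2.176 = 1.06668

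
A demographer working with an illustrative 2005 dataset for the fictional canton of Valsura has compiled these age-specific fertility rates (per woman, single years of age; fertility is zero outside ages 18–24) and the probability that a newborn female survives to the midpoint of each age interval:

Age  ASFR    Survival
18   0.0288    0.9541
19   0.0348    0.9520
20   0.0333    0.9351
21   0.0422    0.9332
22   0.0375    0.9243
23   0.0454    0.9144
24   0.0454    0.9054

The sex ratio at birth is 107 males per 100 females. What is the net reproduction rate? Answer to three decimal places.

0.120

Proportion female at birth = 100 / (100 + 107) = 0.48309.
Weighting each age-specific rate by interval width and survival:
  18: 1 × 0.0288 × 0.9541 = 0.02748
  19: 1 × 0.0348 × 0.9520 = 0.03313
  20: 1 × 0.0333 × 0.9351 = 0.03114
  21: 1 × 0.0422 × 0.9332 = 0.03938
  22: 1 × 0.0375 × 0.9243 = 0.03466
  23: 1 × 0.0454 × 0.9144 = 0.04151
  24: 1 × 0.0454 × 0.9054 = 0.04111
Sum = 0.24841
NRR = 0.48309 × 0.24841 = 0.12000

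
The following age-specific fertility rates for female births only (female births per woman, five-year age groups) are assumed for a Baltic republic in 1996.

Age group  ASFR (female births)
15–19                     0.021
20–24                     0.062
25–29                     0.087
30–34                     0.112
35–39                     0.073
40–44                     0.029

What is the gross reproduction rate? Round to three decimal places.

Sum of female ASFRs = 0.021 + 0.062 + 0.087 + 0.112 + 0.073 + 0.029 = 0.384
GRR = 5 × 0.384 = 1.92

1.920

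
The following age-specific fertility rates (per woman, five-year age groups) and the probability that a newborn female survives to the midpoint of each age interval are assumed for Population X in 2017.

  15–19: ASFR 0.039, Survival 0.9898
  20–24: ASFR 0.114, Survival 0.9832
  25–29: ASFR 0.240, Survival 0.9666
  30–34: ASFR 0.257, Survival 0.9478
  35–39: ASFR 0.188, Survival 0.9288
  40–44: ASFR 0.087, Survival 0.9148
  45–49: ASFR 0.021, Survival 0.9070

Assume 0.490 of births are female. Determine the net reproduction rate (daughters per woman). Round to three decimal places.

Proportion female at birth = 0.490.
Per-age-group product (5 × ASFR × survival probability):
  15–19: 5 × 0.039 × 0.9898 = 0.19301
  20–24: 5 × 0.114 × 0.9832 = 0.56042
  25–29: 5 × 0.240 × 0.9666 = 1.15992
  30–34: 5 × 0.257 × 0.9478 = 1.21792
  35–39: 5 × 0.188 × 0.9288 = 0.87307
  40–44: 5 × 0.087 × 0.9148 = 0.39794
  45–49: 5 × 0.021 × 0.9070 = 0.09524
Sum = 4.49752
NRR = 0.490 × 4.49752 = 2.20378
With NRR above 1 the population is above replacement fertility.

2.204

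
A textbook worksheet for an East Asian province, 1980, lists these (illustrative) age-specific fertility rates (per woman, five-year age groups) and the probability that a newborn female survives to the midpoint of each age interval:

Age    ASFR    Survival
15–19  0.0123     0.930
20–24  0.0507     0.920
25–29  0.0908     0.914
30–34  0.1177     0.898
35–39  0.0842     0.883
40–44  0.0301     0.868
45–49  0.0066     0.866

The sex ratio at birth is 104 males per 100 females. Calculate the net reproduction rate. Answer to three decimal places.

0.865

Proportion female at birth = 100 / (100 + 104) = 0.49020.
Per-age-group product (5 × ASFR × survival probability):
  15–19: 5 × 0.0123 × 0.930 = 0.05720
  20–24: 5 × 0.0507 × 0.920 = 0.23322
  25–29: 5 × 0.0908 × 0.914 = 0.41496
  30–34: 5 × 0.1177 × 0.898 = 0.52847
  35–39: 5 × 0.0842 × 0.883 = 0.37174
  40–44: 5 × 0.0301 × 0.868 = 0.13063
  45–49: 5 × 0.0066 × 0.866 = 0.02858
Sum = 1.76480
NRR = 0.49020 × 1.76480 = 0.86510
NRR < 1, so the cohort does not fully replace itself.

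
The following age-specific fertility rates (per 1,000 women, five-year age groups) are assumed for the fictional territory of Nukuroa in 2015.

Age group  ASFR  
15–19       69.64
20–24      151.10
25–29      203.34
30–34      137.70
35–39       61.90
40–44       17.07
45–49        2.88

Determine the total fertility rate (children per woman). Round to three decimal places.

3.218

Sum of ASFRs = 69.64 + 151.10 + 203.34 + 137.70 + 61.90 + 17.07 + 2.88 = 643.63
TFR = 5 × 643.63 / 1000 = 3.21815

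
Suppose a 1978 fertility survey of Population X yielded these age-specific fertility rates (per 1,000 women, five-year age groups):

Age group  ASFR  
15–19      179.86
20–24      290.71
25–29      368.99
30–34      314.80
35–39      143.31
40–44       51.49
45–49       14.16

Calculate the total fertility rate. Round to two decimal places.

6.82

Sum of ASFRs = 179.86 + 290.71 + 368.99 + 314.80 + 143.31 + 51.49 + 14.16 = 1363.32
TFR = 5 × 1363.32 / 1000 = 6.8166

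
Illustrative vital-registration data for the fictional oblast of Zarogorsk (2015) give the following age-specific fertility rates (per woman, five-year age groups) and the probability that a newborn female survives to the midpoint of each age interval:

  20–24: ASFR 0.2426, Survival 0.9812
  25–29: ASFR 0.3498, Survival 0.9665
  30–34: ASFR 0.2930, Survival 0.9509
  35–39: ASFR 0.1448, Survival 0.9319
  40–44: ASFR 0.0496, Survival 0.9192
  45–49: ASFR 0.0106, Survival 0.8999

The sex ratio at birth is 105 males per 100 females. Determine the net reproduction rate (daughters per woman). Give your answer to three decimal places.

2.548

Proportion female at birth = 100 / (100 + 105) = 0.48780.
Per-age-group product (5 × ASFR × survival probability):
  20–24: 5 × 0.2426 × 0.9812 = 1.19020
  25–29: 5 × 0.3498 × 0.9665 = 1.69041
  30–34: 5 × 0.2930 × 0.9509 = 1.39307
  35–39: 5 × 0.1448 × 0.9319 = 0.67470
  40–44: 5 × 0.0496 × 0.9192 = 0.22796
  45–49: 5 × 0.0106 × 0.8999 = 0.04769
Sum = 5.22403
NRR = 0.48780 × 5.22403 = 2.54828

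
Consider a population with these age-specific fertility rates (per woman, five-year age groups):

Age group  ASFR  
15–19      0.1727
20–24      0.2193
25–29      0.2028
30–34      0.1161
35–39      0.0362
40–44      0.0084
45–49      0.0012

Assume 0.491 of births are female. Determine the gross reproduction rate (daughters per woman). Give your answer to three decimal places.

1.858

Proportion female at birth = 0.491.
Sum of ASFRs = 0.1727 + 0.2193 + 0.2028 + 0.1161 + 0.0362 + 0.0084 + 0.0012 = 0.7567
TFR = 5 × 0.7567 = 3.7835
GRR = 0.491 × 3.7835 = 1.85770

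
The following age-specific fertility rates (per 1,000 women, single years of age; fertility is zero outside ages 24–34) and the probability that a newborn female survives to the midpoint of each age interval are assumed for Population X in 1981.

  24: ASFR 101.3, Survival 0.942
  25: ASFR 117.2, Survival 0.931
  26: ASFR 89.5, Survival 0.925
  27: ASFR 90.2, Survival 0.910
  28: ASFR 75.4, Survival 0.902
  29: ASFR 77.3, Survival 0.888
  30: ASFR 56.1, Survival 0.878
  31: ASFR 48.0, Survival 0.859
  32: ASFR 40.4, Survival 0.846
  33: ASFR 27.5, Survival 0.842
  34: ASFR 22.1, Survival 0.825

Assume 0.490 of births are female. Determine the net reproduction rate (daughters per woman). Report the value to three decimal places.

Proportion female at birth = 0.490.
Weighting each age-specific rate by interval width and survival:
  24: 1 × 101.3/1000 × 0.942 = 0.09542
  25: 1 × 117.2/1000 × 0.931 = 0.10911
  26: 1 × 89.5/1000 × 0.925 = 0.08279
  27: 1 × 90.2/1000 × 0.910 = 0.08208
  28: 1 × 75.4/1000 × 0.902 = 0.06801
  29: 1 × 77.3/1000 × 0.888 = 0.06864
  30: 1 × 56.1/1000 × 0.878 = 0.04926
  31: 1 × 48.0/1000 × 0.859 = 0.04123
  32: 1 × 40.4/1000 × 0.846 = 0.03418
  33: 1 × 27.5/1000 × 0.842 = 0.02316
  34: 1 × 22.1/1000 × 0.825 = 0.01823
Sum = 0.67211
NRR = 0.490 × 0.67211 = 0.32933

0.329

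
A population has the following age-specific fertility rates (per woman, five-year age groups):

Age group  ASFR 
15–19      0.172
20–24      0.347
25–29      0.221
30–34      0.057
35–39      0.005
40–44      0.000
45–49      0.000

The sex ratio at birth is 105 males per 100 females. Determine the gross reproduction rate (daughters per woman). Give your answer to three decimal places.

Proportion female at birth = 100 / (100 + 105) = 0.48780.
Sum of ASFRs = 0.172 + 0.347 + 0.221 + 0.057 + 0.005 + 0.000 + 0.000 = 0.802
TFR = 5 × 0.802 = 4.01
GRR = 0.48780 × 4.01 = 1.95608

1.956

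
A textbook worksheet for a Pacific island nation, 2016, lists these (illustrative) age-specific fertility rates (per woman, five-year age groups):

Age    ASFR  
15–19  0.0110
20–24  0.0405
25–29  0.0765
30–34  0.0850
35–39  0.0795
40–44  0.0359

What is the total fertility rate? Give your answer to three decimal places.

1.642

Sum of ASFRs = 0.0110 + 0.0405 + 0.0765 + 0.0850 + 0.0795 + 0.0359 = 0.3284
TFR = 5 × 0.3284 = 1.642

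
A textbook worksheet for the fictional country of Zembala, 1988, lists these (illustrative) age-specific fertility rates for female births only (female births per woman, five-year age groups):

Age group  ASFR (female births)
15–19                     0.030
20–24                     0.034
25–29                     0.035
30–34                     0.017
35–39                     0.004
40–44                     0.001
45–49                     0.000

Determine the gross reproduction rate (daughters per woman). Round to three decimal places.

0.605

Sum of female ASFRs = 0.030 + 0.034 + 0.035 + 0.017 + 0.004 + 0.001 + 0.000 = 0.121
GRR = 5 × 0.121 = 0.605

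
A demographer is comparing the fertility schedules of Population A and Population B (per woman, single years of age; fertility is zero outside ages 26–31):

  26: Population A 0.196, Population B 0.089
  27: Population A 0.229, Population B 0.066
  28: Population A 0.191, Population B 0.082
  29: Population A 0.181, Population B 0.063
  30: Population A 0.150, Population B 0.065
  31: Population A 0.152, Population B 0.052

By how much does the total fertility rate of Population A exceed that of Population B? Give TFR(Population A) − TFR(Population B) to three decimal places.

0.682

Population A:
  Sum of ASFRs = 0.196 + 0.229 + 0.191 + 0.181 + 0.150 + 0.152 = 1.099
  TFR = 1.099
Population B:
  Sum of ASFRs = 0.089 + 0.066 + 0.082 + 0.063 + 0.065 + 0.052 = 0.417
  TFR = 0.417
Difference = 1.099 − 0.417 = 0.682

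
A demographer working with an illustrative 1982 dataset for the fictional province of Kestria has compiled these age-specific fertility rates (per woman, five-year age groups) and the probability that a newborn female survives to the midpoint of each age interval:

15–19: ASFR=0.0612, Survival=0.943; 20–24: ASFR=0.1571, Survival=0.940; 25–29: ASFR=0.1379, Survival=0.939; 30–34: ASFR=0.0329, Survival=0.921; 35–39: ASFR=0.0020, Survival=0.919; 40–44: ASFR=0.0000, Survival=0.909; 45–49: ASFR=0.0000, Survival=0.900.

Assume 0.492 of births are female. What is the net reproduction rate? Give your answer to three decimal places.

0.903

Proportion female at birth = 0.492.
Survival-weighted fertility by age (5·fₓ·Sₓ):
  15–19: 5 × 0.0612 × 0.943 = 0.28856
  20–24: 5 × 0.1571 × 0.940 = 0.73837
  25–29: 5 × 0.1379 × 0.939 = 0.64744
  30–34: 5 × 0.0329 × 0.921 = 0.15150
  35–39: 5 × 0.0020 × 0.919 = 0.00919
  40–44: 5 × 0.0000 × 0.909 = 0.00000
  45–49: 5 × 0.0000 × 0.900 = 0.00000
Sum = 1.83506
NRR = 0.492 × 1.83506 = 0.90285
NRR < 1, so the cohort does not fully replace itself.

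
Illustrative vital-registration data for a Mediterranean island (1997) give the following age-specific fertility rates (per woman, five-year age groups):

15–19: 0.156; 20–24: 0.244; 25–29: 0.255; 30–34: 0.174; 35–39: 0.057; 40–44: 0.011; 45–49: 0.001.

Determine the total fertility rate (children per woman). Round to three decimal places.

Sum of ASFRs = 0.156 + 0.244 + 0.255 + 0.174 + 0.057 + 0.011 + 0.001 = 0.898
TFR = 5 × 0.898 = 4.49

4.490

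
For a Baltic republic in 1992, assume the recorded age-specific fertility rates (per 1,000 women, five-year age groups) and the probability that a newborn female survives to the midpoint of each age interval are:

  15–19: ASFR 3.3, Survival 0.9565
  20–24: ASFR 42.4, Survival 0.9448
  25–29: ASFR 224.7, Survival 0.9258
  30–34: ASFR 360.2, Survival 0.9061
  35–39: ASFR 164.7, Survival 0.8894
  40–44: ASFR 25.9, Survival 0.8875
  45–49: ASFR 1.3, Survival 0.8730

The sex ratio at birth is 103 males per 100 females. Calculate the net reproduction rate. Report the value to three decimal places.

1.843

Proportion female at birth = 100 / (100 + 103) = 0.49261.
Survival-weighted fertility by age (5·fₓ·Sₓ):
  15–19: 5 × 3.3/1000 × 0.9565 = 0.01578
  20–24: 5 × 42.4/1000 × 0.9448 = 0.20030
  25–29: 5 × 224.7/1000 × 0.9258 = 1.04014
  30–34: 5 × 360.2/1000 × 0.9061 = 1.63189
  35–39: 5 × 164.7/1000 × 0.8894 = 0.73242
  40–44: 5 × 25.9/1000 × 0.8875 = 0.11493
  45–49: 5 × 1.3/1000 × 0.8730 = 0.00567
Sum = 3.74113
NRR = 0.49261 × 3.74113 = 1.84292
With NRR above 1 the population is above replacement fertility.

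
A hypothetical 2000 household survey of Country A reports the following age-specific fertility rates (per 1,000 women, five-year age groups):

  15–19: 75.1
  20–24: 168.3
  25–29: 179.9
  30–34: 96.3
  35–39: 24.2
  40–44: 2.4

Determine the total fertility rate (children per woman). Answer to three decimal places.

2.731

Sum of ASFRs = 75.1 + 168.3 + 179.9 + 96.3 + 24.2 + 2.4 = 546.2
TFR = 5 × 546.2 / 1000 = 2.731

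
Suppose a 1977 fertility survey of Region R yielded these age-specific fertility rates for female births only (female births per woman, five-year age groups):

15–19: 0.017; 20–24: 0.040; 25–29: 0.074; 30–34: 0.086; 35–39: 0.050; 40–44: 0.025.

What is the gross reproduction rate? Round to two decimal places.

Sum of female ASFRs = 0.017 + 0.040 + 0.074 + 0.086 + 0.050 + 0.025 = 0.292
GRR = 5 × 0.292 = 1.46

1.46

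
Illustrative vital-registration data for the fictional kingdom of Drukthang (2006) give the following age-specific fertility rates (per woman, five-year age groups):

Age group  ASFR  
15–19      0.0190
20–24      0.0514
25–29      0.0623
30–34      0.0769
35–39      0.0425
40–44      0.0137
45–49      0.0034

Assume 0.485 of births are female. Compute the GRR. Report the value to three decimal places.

0.653

Proportion female at birth = 0.485.
Sum of ASFRs = 0.0190 + 0.0514 + 0.0623 + 0.0769 + 0.0425 + 0.0137 + 0.0034 = 0.2692
TFR = 5 × 0.2692 = 1.346
GRR = 0.485 × 1.346 = 0.65281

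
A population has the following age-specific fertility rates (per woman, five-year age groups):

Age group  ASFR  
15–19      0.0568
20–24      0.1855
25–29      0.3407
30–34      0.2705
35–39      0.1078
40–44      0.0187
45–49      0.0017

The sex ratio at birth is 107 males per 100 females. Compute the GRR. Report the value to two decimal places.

2.37

Proportion female at birth = 100 / (100 + 107) = 0.48309.
Sum of ASFRs = 0.0568 + 0.1855 + 0.3407 + 0.2705 + 0.1078 + 0.0187 + 0.0017 = 0.9817
TFR = 5 × 0.9817 = 4.9085
GRR = 0.48309 × 4.9085 = 2.37125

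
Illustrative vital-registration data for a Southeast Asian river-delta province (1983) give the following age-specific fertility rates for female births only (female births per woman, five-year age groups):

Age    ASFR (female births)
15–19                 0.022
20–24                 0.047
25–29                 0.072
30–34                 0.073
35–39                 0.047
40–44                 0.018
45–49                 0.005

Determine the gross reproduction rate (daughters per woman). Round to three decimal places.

Sum of female ASFRs = 0.022 + 0.047 + 0.072 + 0.073 + 0.047 + 0.018 + 0.005 = 0.284
GRR = 5 × 0.284 = 1.42

1.420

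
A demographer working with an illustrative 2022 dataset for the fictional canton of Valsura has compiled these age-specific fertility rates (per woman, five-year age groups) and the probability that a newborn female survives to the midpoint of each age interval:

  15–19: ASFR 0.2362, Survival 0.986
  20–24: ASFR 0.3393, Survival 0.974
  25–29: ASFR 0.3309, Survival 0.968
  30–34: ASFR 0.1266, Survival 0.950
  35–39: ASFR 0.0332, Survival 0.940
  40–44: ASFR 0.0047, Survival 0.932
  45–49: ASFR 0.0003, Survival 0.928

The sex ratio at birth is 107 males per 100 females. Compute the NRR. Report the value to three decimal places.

2.512

Proportion female at birth = 100 / (100 + 107) = 0.48309.
Per-age-group product (5 × ASFR × survival probability):
  15–19: 5 × 0.2362 × 0.986 = 1.16447
  20–24: 5 × 0.3393 × 0.974 = 1.65239
  25–29: 5 × 0.3309 × 0.968 = 1.60156
  30–34: 5 × 0.1266 × 0.950 = 0.60135
  35–39: 5 × 0.0332 × 0.940 = 0.15604
  40–44: 5 × 0.0047 × 0.932 = 0.02190
  45–49: 5 × 0.0003 × 0.928 = 0.00139
Sum = 5.19910
NRR = 0.48309 × 5.19910 = 2.51163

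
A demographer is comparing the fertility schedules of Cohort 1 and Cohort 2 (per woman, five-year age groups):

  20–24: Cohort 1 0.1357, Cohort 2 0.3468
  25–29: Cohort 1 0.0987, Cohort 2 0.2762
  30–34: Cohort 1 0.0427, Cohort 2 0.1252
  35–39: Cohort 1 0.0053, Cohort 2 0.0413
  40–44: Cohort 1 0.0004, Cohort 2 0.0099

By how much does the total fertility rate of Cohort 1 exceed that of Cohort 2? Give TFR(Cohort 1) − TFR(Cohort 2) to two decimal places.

-2.58

Cohort 1:
  Sum of ASFRs = 0.1357 + 0.0987 + 0.0427 + 0.0053 + 0.0004 = 0.2828
  TFR = 5 × 0.2828 = 1.414
Cohort 2:
  Sum of ASFRs = 0.3468 + 0.2762 + 0.1252 + 0.0413 + 0.0099 = 0.7994
  TFR = 5 × 0.7994 = 3.997
Difference = 1.414 − 3.997 = -2.583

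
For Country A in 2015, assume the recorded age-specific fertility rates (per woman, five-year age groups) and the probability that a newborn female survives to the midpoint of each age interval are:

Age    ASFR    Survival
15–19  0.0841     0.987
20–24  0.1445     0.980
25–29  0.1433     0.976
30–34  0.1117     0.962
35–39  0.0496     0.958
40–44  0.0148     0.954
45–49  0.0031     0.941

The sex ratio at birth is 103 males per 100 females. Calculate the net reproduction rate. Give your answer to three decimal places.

1.321

Proportion female at birth = 100 / (100 + 103) = 0.49261.
Each age group contributes 5 × ASFR × survival:
  15–19: 5 × 0.0841 × 0.987 = 0.41503
  20–24: 5 × 0.1445 × 0.980 = 0.70805
  25–29: 5 × 0.1433 × 0.976 = 0.69930
  30–34: 5 × 0.1117 × 0.962 = 0.53728
  35–39: 5 × 0.0496 × 0.958 = 0.23758
  40–44: 5 × 0.0148 × 0.954 = 0.07060
  45–49: 5 × 0.0031 × 0.941 = 0.01459
Sum = 2.68243
NRR = 0.49261 × 2.68243 = 1.32139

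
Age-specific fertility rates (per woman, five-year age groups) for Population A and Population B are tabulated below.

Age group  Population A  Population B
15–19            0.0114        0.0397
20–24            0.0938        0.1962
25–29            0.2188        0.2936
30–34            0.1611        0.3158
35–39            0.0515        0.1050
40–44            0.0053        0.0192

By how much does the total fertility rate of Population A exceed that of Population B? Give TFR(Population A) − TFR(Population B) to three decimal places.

Population A:
  Sum of ASFRs = 0.0114 + 0.0938 + 0.2188 + 0.1611 + 0.0515 + 0.0053 = 0.5419
  TFR = 5 × 0.5419 = 2.7095
Population B:
  Sum of ASFRs = 0.0397 + 0.1962 + 0.2936 + 0.3158 + 0.1050 + 0.0192 = 0.9695
  TFR = 5 × 0.9695 = 4.8475
Difference = 2.7095 − 4.8475 = -2.138

-2.138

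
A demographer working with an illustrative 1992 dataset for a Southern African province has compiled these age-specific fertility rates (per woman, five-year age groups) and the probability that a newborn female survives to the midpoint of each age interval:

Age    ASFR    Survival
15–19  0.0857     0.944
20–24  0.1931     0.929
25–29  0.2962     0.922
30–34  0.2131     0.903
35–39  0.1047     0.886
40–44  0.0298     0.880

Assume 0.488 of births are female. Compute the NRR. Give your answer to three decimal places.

2.061

Proportion female at birth = 0.488.
Per-age-group product (5 × ASFR × survival probability):
  15–19: 5 × 0.0857 × 0.944 = 0.40450
  20–24: 5 × 0.1931 × 0.929 = 0.89695
  25–29: 5 × 0.2962 × 0.922 = 1.36548
  30–34: 5 × 0.2131 × 0.903 = 0.96215
  35–39: 5 × 0.1047 × 0.886 = 0.46382
  40–44: 5 × 0.0298 × 0.880 = 0.13112
Sum = 4.22402
NRR = 0.488 × 4.22402 = 2.06132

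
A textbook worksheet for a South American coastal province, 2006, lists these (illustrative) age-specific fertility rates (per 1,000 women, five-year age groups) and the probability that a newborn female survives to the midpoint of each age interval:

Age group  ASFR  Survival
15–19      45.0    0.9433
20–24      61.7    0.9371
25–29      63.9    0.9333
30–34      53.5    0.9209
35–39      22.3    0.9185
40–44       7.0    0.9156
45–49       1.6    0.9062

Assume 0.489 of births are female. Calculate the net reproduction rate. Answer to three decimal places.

0.581

Proportion female at birth = 0.489.
Survival-weighted fertility by age (5·fₓ·Sₓ):
  15–19: 5 × 45.0/1000 × 0.9433 = 0.21224
  20–24: 5 × 61.7/1000 × 0.9371 = 0.28910
  25–29: 5 × 63.9/1000 × 0.9333 = 0.29819
  30–34: 5 × 53.5/1000 × 0.9209 = 0.24634
  35–39: 5 × 22.3/1000 × 0.9185 = 0.10241
  40–44: 5 × 7.0/1000 × 0.9156 = 0.03205
  45–49: 5 × 1.6/1000 × 0.9062 = 0.00725
Sum = 1.18758
NRR = 0.489 × 1.18758 = 0.58073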